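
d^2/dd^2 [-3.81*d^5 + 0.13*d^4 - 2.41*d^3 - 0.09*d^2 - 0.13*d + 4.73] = -76.2*d^3 + 1.56*d^2 - 14.46*d - 0.18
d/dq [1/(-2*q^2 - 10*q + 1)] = 2*(2*q + 5)/(2*q^2 + 10*q - 1)^2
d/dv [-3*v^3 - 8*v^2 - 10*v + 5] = -9*v^2 - 16*v - 10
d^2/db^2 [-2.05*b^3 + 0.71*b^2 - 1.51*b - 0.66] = 1.42 - 12.3*b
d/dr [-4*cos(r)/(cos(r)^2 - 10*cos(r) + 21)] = 4*(sin(r)^2 + 20)*sin(r)/((cos(r) - 7)^2*(cos(r) - 3)^2)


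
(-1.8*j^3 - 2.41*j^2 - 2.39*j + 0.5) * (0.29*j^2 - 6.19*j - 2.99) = -0.522*j^5 + 10.4431*j^4 + 19.6068*j^3 + 22.145*j^2 + 4.0511*j - 1.495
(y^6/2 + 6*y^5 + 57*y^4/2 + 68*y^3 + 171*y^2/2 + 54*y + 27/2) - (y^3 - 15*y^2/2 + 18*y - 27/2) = y^6/2 + 6*y^5 + 57*y^4/2 + 67*y^3 + 93*y^2 + 36*y + 27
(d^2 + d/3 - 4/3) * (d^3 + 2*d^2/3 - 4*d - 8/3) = d^5 + d^4 - 46*d^3/9 - 44*d^2/9 + 40*d/9 + 32/9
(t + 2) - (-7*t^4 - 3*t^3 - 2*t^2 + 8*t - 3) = 7*t^4 + 3*t^3 + 2*t^2 - 7*t + 5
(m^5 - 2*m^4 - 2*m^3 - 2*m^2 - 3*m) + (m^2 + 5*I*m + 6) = m^5 - 2*m^4 - 2*m^3 - m^2 - 3*m + 5*I*m + 6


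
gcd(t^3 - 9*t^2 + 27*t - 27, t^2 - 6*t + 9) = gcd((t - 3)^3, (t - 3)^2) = t^2 - 6*t + 9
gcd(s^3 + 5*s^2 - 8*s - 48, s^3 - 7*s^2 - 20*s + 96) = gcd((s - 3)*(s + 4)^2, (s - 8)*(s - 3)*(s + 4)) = s^2 + s - 12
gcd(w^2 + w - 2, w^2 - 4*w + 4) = 1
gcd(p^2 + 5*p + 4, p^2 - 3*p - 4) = p + 1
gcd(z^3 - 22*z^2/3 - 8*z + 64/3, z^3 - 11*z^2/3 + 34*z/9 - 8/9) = z - 4/3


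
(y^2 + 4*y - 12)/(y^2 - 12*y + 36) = (y^2 + 4*y - 12)/(y^2 - 12*y + 36)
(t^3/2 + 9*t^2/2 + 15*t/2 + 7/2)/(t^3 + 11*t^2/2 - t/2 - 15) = (t^3 + 9*t^2 + 15*t + 7)/(2*t^3 + 11*t^2 - t - 30)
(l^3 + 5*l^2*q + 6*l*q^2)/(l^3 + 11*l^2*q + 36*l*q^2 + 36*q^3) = l/(l + 6*q)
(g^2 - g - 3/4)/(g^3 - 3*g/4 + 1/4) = (4*g^2 - 4*g - 3)/(4*g^3 - 3*g + 1)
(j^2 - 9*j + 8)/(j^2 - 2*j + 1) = (j - 8)/(j - 1)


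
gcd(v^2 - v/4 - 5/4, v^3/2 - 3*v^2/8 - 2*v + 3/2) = 1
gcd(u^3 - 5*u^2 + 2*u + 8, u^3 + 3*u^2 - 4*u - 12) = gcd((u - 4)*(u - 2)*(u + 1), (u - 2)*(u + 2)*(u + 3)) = u - 2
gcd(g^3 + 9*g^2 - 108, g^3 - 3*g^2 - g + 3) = g - 3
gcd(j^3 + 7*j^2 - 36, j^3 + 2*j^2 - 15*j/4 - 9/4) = j + 3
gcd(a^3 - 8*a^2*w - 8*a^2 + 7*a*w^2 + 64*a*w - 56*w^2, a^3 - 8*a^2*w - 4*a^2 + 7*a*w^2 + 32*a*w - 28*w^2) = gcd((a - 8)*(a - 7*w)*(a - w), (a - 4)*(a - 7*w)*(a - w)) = a^2 - 8*a*w + 7*w^2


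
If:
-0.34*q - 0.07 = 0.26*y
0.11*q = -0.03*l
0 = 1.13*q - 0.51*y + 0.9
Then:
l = 2.12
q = -0.58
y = 0.49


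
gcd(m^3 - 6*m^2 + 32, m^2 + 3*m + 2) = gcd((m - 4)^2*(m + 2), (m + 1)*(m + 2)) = m + 2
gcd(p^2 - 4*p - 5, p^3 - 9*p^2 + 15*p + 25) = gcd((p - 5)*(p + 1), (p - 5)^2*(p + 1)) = p^2 - 4*p - 5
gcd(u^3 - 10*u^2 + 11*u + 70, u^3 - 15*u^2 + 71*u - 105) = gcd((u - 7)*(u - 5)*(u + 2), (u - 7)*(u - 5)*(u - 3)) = u^2 - 12*u + 35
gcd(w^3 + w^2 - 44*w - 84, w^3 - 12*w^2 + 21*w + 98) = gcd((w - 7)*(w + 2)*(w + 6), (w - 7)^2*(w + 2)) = w^2 - 5*w - 14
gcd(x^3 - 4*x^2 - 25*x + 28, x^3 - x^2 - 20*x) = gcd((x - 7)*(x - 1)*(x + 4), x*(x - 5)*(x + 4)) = x + 4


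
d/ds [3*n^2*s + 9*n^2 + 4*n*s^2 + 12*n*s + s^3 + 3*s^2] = 3*n^2 + 8*n*s + 12*n + 3*s^2 + 6*s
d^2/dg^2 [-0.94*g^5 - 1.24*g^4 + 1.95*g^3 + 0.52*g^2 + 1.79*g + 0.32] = -18.8*g^3 - 14.88*g^2 + 11.7*g + 1.04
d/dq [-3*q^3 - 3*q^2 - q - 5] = -9*q^2 - 6*q - 1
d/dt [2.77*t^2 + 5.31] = 5.54*t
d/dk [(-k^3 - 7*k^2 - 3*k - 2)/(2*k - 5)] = (-4*k^3 + k^2 + 70*k + 19)/(4*k^2 - 20*k + 25)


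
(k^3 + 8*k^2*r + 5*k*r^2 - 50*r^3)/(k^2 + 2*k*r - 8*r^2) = (k^2 + 10*k*r + 25*r^2)/(k + 4*r)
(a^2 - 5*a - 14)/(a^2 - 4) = (a - 7)/(a - 2)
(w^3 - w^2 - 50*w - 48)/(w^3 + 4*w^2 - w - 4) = (w^2 - 2*w - 48)/(w^2 + 3*w - 4)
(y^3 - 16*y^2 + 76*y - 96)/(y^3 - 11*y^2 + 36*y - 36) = (y - 8)/(y - 3)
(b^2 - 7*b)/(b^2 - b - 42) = b/(b + 6)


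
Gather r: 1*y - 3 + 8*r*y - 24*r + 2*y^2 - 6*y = r*(8*y - 24) + 2*y^2 - 5*y - 3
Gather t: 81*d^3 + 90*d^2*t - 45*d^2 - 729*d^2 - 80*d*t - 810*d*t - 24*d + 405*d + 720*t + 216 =81*d^3 - 774*d^2 + 381*d + t*(90*d^2 - 890*d + 720) + 216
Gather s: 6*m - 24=6*m - 24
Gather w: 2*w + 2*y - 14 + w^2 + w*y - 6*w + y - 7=w^2 + w*(y - 4) + 3*y - 21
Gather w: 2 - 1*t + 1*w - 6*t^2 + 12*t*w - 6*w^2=-6*t^2 - t - 6*w^2 + w*(12*t + 1) + 2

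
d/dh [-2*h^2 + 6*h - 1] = 6 - 4*h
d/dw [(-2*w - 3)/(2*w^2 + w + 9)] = (-4*w^2 - 2*w + (2*w + 3)*(4*w + 1) - 18)/(2*w^2 + w + 9)^2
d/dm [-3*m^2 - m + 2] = -6*m - 1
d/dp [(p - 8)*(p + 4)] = 2*p - 4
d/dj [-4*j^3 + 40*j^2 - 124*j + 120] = -12*j^2 + 80*j - 124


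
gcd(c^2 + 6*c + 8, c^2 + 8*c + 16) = c + 4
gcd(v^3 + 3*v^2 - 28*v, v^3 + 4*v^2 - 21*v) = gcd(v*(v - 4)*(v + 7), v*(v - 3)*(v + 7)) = v^2 + 7*v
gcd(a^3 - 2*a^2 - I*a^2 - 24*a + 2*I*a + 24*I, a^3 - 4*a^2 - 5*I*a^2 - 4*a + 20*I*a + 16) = a - I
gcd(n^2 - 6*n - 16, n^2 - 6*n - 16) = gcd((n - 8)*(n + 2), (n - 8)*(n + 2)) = n^2 - 6*n - 16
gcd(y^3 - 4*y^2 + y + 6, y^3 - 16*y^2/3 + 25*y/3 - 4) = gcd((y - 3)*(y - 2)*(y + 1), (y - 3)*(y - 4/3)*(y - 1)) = y - 3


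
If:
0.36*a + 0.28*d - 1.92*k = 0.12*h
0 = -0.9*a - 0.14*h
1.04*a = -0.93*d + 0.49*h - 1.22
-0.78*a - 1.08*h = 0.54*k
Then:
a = -0.02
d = -1.24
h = 0.11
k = -0.19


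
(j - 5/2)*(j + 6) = j^2 + 7*j/2 - 15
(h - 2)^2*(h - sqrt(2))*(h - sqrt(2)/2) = h^4 - 4*h^3 - 3*sqrt(2)*h^3/2 + 5*h^2 + 6*sqrt(2)*h^2 - 6*sqrt(2)*h - 4*h + 4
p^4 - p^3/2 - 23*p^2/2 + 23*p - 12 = (p - 2)*(p - 3/2)*(p - 1)*(p + 4)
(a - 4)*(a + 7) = a^2 + 3*a - 28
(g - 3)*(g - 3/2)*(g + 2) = g^3 - 5*g^2/2 - 9*g/2 + 9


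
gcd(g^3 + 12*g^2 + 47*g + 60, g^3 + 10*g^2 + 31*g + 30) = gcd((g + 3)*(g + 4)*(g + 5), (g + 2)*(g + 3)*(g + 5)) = g^2 + 8*g + 15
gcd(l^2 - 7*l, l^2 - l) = l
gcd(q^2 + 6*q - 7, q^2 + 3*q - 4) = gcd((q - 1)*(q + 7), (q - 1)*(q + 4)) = q - 1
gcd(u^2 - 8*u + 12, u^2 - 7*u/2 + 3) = u - 2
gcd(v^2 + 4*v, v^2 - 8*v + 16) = 1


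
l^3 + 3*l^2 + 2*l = l*(l + 1)*(l + 2)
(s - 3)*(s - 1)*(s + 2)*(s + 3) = s^4 + s^3 - 11*s^2 - 9*s + 18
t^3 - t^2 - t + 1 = (t - 1)^2*(t + 1)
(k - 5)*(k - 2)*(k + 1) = k^3 - 6*k^2 + 3*k + 10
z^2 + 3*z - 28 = (z - 4)*(z + 7)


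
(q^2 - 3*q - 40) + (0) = q^2 - 3*q - 40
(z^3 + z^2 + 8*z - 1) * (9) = 9*z^3 + 9*z^2 + 72*z - 9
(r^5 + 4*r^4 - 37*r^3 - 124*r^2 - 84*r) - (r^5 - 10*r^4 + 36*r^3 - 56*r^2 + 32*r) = 14*r^4 - 73*r^3 - 68*r^2 - 116*r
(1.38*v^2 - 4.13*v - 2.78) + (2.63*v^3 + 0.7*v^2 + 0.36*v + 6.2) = 2.63*v^3 + 2.08*v^2 - 3.77*v + 3.42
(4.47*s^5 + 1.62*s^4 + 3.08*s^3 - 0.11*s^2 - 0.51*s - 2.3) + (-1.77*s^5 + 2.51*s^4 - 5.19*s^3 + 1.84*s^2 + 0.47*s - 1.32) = 2.7*s^5 + 4.13*s^4 - 2.11*s^3 + 1.73*s^2 - 0.04*s - 3.62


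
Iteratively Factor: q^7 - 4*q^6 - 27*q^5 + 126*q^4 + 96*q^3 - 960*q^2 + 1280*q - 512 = (q - 4)*(q^6 - 27*q^4 + 18*q^3 + 168*q^2 - 288*q + 128) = (q - 4)^2*(q^5 + 4*q^4 - 11*q^3 - 26*q^2 + 64*q - 32) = (q - 4)^2*(q + 4)*(q^4 - 11*q^2 + 18*q - 8) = (q - 4)^2*(q - 2)*(q + 4)*(q^3 + 2*q^2 - 7*q + 4) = (q - 4)^2*(q - 2)*(q - 1)*(q + 4)*(q^2 + 3*q - 4) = (q - 4)^2*(q - 2)*(q - 1)*(q + 4)^2*(q - 1)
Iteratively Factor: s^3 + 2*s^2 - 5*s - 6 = (s - 2)*(s^2 + 4*s + 3) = (s - 2)*(s + 1)*(s + 3)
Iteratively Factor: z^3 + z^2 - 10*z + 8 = (z - 2)*(z^2 + 3*z - 4) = (z - 2)*(z + 4)*(z - 1)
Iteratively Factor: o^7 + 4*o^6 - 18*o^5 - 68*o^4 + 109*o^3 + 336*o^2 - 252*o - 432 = (o - 2)*(o^6 + 6*o^5 - 6*o^4 - 80*o^3 - 51*o^2 + 234*o + 216) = (o - 2)*(o + 1)*(o^5 + 5*o^4 - 11*o^3 - 69*o^2 + 18*o + 216) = (o - 2)*(o + 1)*(o + 3)*(o^4 + 2*o^3 - 17*o^2 - 18*o + 72) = (o - 2)*(o + 1)*(o + 3)*(o + 4)*(o^3 - 2*o^2 - 9*o + 18) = (o - 3)*(o - 2)*(o + 1)*(o + 3)*(o + 4)*(o^2 + o - 6) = (o - 3)*(o - 2)*(o + 1)*(o + 3)^2*(o + 4)*(o - 2)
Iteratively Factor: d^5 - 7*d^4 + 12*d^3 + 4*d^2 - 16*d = (d + 1)*(d^4 - 8*d^3 + 20*d^2 - 16*d) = (d - 2)*(d + 1)*(d^3 - 6*d^2 + 8*d) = (d - 4)*(d - 2)*(d + 1)*(d^2 - 2*d) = (d - 4)*(d - 2)^2*(d + 1)*(d)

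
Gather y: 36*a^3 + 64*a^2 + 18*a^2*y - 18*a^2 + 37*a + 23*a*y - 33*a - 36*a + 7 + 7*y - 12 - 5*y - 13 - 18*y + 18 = 36*a^3 + 46*a^2 - 32*a + y*(18*a^2 + 23*a - 16)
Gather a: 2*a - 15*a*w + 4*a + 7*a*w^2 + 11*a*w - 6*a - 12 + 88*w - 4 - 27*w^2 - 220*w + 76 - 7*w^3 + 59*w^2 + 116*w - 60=a*(7*w^2 - 4*w) - 7*w^3 + 32*w^2 - 16*w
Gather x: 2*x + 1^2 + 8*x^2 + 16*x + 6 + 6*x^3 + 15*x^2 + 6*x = 6*x^3 + 23*x^2 + 24*x + 7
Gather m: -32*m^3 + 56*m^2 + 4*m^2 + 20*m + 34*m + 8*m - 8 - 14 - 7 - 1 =-32*m^3 + 60*m^2 + 62*m - 30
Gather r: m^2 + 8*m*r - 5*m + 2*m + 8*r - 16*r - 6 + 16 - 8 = m^2 - 3*m + r*(8*m - 8) + 2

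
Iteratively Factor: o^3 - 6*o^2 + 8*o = (o - 4)*(o^2 - 2*o) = o*(o - 4)*(o - 2)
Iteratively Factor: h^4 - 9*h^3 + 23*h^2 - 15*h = (h - 1)*(h^3 - 8*h^2 + 15*h) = (h - 5)*(h - 1)*(h^2 - 3*h) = h*(h - 5)*(h - 1)*(h - 3)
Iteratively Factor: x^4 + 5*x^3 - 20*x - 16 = (x + 1)*(x^3 + 4*x^2 - 4*x - 16) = (x - 2)*(x + 1)*(x^2 + 6*x + 8) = (x - 2)*(x + 1)*(x + 2)*(x + 4)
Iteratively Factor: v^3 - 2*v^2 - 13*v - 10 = (v + 2)*(v^2 - 4*v - 5) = (v - 5)*(v + 2)*(v + 1)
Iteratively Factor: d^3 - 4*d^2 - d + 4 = (d - 4)*(d^2 - 1) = (d - 4)*(d - 1)*(d + 1)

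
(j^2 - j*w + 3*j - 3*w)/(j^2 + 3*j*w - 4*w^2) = (j + 3)/(j + 4*w)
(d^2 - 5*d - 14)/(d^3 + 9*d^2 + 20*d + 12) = (d - 7)/(d^2 + 7*d + 6)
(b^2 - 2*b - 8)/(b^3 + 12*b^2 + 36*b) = (b^2 - 2*b - 8)/(b*(b^2 + 12*b + 36))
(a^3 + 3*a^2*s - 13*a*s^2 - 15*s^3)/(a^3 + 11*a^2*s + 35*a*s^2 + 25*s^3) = (a - 3*s)/(a + 5*s)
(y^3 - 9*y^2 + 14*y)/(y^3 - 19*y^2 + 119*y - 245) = y*(y - 2)/(y^2 - 12*y + 35)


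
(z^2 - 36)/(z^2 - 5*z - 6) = (z + 6)/(z + 1)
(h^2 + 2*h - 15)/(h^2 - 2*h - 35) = (h - 3)/(h - 7)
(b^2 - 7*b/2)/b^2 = (b - 7/2)/b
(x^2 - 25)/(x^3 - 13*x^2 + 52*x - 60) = (x + 5)/(x^2 - 8*x + 12)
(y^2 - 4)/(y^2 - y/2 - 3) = 2*(y + 2)/(2*y + 3)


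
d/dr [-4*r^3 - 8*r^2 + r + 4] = -12*r^2 - 16*r + 1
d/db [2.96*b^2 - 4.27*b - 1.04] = 5.92*b - 4.27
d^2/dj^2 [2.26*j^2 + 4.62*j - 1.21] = 4.52000000000000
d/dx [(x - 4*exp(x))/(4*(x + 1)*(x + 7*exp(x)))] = ((1 - 4*exp(x))*(x + 1)*(x + 7*exp(x)) + (-x + 4*exp(x))*(x + 7*exp(x)) - (x + 1)*(x - 4*exp(x))*(7*exp(x) + 1))/(4*(x + 1)^2*(x + 7*exp(x))^2)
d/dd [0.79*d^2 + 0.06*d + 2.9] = 1.58*d + 0.06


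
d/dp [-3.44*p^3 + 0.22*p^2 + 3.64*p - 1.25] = -10.32*p^2 + 0.44*p + 3.64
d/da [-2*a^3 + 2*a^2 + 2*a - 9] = -6*a^2 + 4*a + 2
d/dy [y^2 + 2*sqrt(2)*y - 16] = 2*y + 2*sqrt(2)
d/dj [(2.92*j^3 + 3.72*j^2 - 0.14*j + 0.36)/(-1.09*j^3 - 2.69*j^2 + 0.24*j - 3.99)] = (-3.8*j^4 + 1.0964*j^3 - 33.259*j^2 - 27.7488*j + 0.4722)/(1.1881*j^6 + 5.8642*j^5 + 6.7129*j^4 + 7.407*j^3 + 21.5238*j^2 - 1.9152*j + 15.9201)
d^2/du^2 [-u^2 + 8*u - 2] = -2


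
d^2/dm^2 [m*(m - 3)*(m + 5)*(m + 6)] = 12*m^2 + 48*m - 6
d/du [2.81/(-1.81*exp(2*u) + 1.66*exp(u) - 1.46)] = (10.1722*exp(u) - 4.6646)*exp(u)/(1.81*exp(2*u) - 1.66*exp(u) + 1.46)^2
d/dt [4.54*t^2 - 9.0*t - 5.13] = 9.08*t - 9.0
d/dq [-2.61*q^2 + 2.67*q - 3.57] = 2.67 - 5.22*q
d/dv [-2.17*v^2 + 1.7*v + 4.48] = 1.7 - 4.34*v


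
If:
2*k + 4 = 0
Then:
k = -2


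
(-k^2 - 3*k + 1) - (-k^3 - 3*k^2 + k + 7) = k^3 + 2*k^2 - 4*k - 6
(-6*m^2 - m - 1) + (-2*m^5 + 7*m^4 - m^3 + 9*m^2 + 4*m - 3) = -2*m^5 + 7*m^4 - m^3 + 3*m^2 + 3*m - 4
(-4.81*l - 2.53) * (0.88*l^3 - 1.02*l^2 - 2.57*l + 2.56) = -4.2328*l^4 + 2.6798*l^3 + 14.9423*l^2 - 5.8115*l - 6.4768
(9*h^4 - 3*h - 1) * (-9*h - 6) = -81*h^5 - 54*h^4 + 27*h^2 + 27*h + 6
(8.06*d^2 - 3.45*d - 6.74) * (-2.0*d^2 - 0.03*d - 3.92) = -16.12*d^4 + 6.6582*d^3 - 18.0117*d^2 + 13.7262*d + 26.4208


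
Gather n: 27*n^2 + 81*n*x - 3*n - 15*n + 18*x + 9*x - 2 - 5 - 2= 27*n^2 + n*(81*x - 18) + 27*x - 9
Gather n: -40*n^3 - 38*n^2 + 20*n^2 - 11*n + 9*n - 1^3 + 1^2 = -40*n^3 - 18*n^2 - 2*n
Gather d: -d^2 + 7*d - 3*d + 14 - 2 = -d^2 + 4*d + 12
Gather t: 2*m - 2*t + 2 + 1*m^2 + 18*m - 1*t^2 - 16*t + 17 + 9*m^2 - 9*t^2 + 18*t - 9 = 10*m^2 + 20*m - 10*t^2 + 10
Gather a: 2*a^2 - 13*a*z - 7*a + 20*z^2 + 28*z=2*a^2 + a*(-13*z - 7) + 20*z^2 + 28*z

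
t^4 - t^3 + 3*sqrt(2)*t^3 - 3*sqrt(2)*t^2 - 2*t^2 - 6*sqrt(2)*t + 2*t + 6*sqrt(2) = (t - 1)*(t - sqrt(2))*(t + sqrt(2))*(t + 3*sqrt(2))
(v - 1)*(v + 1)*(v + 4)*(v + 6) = v^4 + 10*v^3 + 23*v^2 - 10*v - 24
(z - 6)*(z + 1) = z^2 - 5*z - 6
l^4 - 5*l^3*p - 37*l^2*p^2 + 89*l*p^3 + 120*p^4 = (l - 8*p)*(l - 3*p)*(l + p)*(l + 5*p)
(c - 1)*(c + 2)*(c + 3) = c^3 + 4*c^2 + c - 6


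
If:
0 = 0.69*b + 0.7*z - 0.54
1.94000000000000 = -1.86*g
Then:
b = 0.782608695652174 - 1.01449275362319*z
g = -1.04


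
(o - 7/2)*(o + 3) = o^2 - o/2 - 21/2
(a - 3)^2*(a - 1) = a^3 - 7*a^2 + 15*a - 9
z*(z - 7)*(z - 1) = z^3 - 8*z^2 + 7*z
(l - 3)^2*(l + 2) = l^3 - 4*l^2 - 3*l + 18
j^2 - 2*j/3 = j*(j - 2/3)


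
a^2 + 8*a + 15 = (a + 3)*(a + 5)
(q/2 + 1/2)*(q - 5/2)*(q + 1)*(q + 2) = q^4/2 + 3*q^3/4 - 5*q^2/2 - 21*q/4 - 5/2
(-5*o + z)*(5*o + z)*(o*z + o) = -25*o^3*z - 25*o^3 + o*z^3 + o*z^2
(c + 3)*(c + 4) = c^2 + 7*c + 12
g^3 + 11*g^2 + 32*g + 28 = (g + 2)^2*(g + 7)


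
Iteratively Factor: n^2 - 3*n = (n)*(n - 3)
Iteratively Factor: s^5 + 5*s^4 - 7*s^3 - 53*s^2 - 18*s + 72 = (s + 2)*(s^4 + 3*s^3 - 13*s^2 - 27*s + 36) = (s - 3)*(s + 2)*(s^3 + 6*s^2 + 5*s - 12) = (s - 3)*(s - 1)*(s + 2)*(s^2 + 7*s + 12) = (s - 3)*(s - 1)*(s + 2)*(s + 4)*(s + 3)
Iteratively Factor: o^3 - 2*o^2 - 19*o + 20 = (o - 1)*(o^2 - o - 20) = (o - 1)*(o + 4)*(o - 5)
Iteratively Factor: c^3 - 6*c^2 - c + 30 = (c - 3)*(c^2 - 3*c - 10) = (c - 5)*(c - 3)*(c + 2)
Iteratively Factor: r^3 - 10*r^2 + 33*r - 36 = (r - 4)*(r^2 - 6*r + 9) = (r - 4)*(r - 3)*(r - 3)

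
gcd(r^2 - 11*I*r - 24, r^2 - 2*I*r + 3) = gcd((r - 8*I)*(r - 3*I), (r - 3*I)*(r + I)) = r - 3*I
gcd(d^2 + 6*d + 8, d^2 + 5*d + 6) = d + 2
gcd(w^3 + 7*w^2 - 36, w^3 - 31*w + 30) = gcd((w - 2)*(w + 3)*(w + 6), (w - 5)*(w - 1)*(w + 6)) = w + 6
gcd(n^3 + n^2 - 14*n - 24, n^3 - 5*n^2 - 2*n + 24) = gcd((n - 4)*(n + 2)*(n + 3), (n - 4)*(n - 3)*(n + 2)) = n^2 - 2*n - 8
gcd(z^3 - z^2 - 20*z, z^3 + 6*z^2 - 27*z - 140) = z^2 - z - 20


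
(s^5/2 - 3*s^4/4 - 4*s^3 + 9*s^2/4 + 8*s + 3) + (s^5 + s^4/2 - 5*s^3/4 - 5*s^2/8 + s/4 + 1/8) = 3*s^5/2 - s^4/4 - 21*s^3/4 + 13*s^2/8 + 33*s/4 + 25/8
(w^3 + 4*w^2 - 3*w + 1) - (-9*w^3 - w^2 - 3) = 10*w^3 + 5*w^2 - 3*w + 4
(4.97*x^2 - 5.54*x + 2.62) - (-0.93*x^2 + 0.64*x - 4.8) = 5.9*x^2 - 6.18*x + 7.42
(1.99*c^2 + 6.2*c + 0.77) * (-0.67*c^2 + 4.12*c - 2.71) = -1.3333*c^4 + 4.0448*c^3 + 19.6352*c^2 - 13.6296*c - 2.0867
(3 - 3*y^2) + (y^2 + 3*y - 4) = -2*y^2 + 3*y - 1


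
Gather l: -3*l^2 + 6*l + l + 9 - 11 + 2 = -3*l^2 + 7*l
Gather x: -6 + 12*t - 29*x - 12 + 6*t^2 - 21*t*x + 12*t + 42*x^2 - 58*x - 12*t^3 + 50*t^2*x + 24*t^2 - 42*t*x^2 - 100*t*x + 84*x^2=-12*t^3 + 30*t^2 + 24*t + x^2*(126 - 42*t) + x*(50*t^2 - 121*t - 87) - 18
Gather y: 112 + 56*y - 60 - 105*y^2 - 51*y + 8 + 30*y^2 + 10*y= -75*y^2 + 15*y + 60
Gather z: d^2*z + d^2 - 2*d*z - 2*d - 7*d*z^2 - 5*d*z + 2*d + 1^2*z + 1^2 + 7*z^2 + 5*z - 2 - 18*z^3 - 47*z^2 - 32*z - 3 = d^2 - 18*z^3 + z^2*(-7*d - 40) + z*(d^2 - 7*d - 26) - 4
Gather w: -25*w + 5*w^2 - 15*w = 5*w^2 - 40*w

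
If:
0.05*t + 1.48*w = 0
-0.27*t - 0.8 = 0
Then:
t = -2.96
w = 0.10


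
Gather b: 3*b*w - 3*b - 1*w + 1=b*(3*w - 3) - w + 1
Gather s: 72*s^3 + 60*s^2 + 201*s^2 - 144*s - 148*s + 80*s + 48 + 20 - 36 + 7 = 72*s^3 + 261*s^2 - 212*s + 39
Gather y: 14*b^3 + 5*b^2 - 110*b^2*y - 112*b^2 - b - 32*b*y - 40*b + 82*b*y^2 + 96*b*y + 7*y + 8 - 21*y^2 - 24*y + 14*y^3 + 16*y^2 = 14*b^3 - 107*b^2 - 41*b + 14*y^3 + y^2*(82*b - 5) + y*(-110*b^2 + 64*b - 17) + 8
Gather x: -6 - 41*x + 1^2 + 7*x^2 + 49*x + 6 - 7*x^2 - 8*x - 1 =0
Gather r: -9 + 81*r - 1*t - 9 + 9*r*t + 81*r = r*(9*t + 162) - t - 18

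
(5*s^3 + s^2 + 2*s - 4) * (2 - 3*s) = -15*s^4 + 7*s^3 - 4*s^2 + 16*s - 8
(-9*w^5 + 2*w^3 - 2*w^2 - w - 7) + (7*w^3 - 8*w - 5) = -9*w^5 + 9*w^3 - 2*w^2 - 9*w - 12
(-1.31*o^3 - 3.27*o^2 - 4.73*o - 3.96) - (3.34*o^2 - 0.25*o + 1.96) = -1.31*o^3 - 6.61*o^2 - 4.48*o - 5.92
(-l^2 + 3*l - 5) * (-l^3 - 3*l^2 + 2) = l^5 - 4*l^3 + 13*l^2 + 6*l - 10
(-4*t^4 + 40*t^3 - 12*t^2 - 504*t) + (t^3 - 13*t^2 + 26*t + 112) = -4*t^4 + 41*t^3 - 25*t^2 - 478*t + 112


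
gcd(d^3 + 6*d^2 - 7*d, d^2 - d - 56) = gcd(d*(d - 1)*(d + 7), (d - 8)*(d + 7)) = d + 7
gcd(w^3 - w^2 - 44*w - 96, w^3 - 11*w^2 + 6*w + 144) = w^2 - 5*w - 24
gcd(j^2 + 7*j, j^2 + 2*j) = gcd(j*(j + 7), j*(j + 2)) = j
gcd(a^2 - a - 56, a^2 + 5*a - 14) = a + 7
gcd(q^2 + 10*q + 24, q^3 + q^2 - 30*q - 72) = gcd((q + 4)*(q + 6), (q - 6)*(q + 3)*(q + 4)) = q + 4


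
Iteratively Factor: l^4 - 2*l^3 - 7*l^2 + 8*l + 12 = (l - 3)*(l^3 + l^2 - 4*l - 4) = (l - 3)*(l + 1)*(l^2 - 4) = (l - 3)*(l + 1)*(l + 2)*(l - 2)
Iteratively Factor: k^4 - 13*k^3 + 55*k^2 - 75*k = (k - 3)*(k^3 - 10*k^2 + 25*k) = k*(k - 3)*(k^2 - 10*k + 25) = k*(k - 5)*(k - 3)*(k - 5)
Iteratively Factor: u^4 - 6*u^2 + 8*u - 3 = (u - 1)*(u^3 + u^2 - 5*u + 3) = (u - 1)^2*(u^2 + 2*u - 3) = (u - 1)^2*(u + 3)*(u - 1)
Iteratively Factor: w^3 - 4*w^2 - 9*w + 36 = (w + 3)*(w^2 - 7*w + 12) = (w - 3)*(w + 3)*(w - 4)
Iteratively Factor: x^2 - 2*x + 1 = (x - 1)*(x - 1)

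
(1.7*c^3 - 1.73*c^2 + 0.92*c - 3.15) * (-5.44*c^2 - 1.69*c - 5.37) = -9.248*c^5 + 6.5382*c^4 - 11.2101*c^3 + 24.8713*c^2 + 0.3831*c + 16.9155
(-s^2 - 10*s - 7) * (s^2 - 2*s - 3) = -s^4 - 8*s^3 + 16*s^2 + 44*s + 21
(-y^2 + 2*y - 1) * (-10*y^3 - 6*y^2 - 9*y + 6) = 10*y^5 - 14*y^4 + 7*y^3 - 18*y^2 + 21*y - 6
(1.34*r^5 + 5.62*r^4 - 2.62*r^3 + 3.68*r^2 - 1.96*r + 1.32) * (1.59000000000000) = 2.1306*r^5 + 8.9358*r^4 - 4.1658*r^3 + 5.8512*r^2 - 3.1164*r + 2.0988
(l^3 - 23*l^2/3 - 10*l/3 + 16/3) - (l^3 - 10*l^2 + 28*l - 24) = 7*l^2/3 - 94*l/3 + 88/3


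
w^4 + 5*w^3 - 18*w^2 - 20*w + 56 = (w - 2)^2*(w + 2)*(w + 7)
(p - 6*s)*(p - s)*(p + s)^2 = p^4 - 5*p^3*s - 7*p^2*s^2 + 5*p*s^3 + 6*s^4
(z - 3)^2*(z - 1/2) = z^3 - 13*z^2/2 + 12*z - 9/2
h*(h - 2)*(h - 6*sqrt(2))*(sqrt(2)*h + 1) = sqrt(2)*h^4 - 11*h^3 - 2*sqrt(2)*h^3 - 6*sqrt(2)*h^2 + 22*h^2 + 12*sqrt(2)*h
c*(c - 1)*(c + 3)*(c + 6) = c^4 + 8*c^3 + 9*c^2 - 18*c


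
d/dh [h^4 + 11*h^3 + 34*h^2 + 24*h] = 4*h^3 + 33*h^2 + 68*h + 24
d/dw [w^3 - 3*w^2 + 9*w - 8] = 3*w^2 - 6*w + 9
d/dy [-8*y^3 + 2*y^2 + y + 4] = -24*y^2 + 4*y + 1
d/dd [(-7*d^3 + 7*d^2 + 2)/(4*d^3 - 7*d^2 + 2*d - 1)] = (21*d^4 - 28*d^3 + 11*d^2 + 14*d - 4)/(16*d^6 - 56*d^5 + 65*d^4 - 36*d^3 + 18*d^2 - 4*d + 1)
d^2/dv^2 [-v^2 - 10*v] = -2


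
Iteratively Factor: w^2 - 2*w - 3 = (w - 3)*(w + 1)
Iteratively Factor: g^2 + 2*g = (g)*(g + 2)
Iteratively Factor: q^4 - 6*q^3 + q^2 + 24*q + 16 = (q + 1)*(q^3 - 7*q^2 + 8*q + 16) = (q - 4)*(q + 1)*(q^2 - 3*q - 4) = (q - 4)^2*(q + 1)*(q + 1)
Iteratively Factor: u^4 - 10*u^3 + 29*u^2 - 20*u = (u)*(u^3 - 10*u^2 + 29*u - 20) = u*(u - 4)*(u^2 - 6*u + 5) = u*(u - 5)*(u - 4)*(u - 1)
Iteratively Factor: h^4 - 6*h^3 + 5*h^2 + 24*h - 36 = (h - 3)*(h^3 - 3*h^2 - 4*h + 12) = (h - 3)*(h - 2)*(h^2 - h - 6) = (h - 3)^2*(h - 2)*(h + 2)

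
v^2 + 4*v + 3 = (v + 1)*(v + 3)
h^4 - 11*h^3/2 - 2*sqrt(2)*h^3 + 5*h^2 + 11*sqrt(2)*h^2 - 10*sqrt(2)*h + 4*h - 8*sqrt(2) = (h - 4)*(h - 2)*(h + 1/2)*(h - 2*sqrt(2))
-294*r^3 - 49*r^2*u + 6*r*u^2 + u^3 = (-7*r + u)*(6*r + u)*(7*r + u)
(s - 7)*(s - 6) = s^2 - 13*s + 42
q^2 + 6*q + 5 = (q + 1)*(q + 5)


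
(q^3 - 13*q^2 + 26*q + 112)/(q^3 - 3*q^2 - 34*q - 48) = (q - 7)/(q + 3)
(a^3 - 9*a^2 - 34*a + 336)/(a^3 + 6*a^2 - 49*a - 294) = (a - 8)/(a + 7)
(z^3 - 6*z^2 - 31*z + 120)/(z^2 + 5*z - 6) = (z^3 - 6*z^2 - 31*z + 120)/(z^2 + 5*z - 6)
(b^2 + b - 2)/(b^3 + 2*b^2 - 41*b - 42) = (b^2 + b - 2)/(b^3 + 2*b^2 - 41*b - 42)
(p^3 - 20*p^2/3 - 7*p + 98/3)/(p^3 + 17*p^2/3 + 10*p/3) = (3*p^3 - 20*p^2 - 21*p + 98)/(p*(3*p^2 + 17*p + 10))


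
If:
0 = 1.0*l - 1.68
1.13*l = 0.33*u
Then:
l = 1.68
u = 5.75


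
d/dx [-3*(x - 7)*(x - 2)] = 27 - 6*x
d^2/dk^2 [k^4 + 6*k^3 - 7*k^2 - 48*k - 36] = 12*k^2 + 36*k - 14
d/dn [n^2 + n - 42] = 2*n + 1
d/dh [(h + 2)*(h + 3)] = 2*h + 5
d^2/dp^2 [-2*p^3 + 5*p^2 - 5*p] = 10 - 12*p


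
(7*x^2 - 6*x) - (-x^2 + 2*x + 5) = 8*x^2 - 8*x - 5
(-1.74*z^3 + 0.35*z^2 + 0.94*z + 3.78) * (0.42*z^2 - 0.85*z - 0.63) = -0.7308*z^5 + 1.626*z^4 + 1.1935*z^3 + 0.5681*z^2 - 3.8052*z - 2.3814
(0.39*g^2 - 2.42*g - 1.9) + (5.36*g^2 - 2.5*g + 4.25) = 5.75*g^2 - 4.92*g + 2.35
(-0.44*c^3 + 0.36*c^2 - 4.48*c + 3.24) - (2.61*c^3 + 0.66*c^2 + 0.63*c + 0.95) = -3.05*c^3 - 0.3*c^2 - 5.11*c + 2.29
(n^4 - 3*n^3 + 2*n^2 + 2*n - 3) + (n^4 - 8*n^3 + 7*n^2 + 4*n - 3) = 2*n^4 - 11*n^3 + 9*n^2 + 6*n - 6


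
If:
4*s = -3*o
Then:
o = -4*s/3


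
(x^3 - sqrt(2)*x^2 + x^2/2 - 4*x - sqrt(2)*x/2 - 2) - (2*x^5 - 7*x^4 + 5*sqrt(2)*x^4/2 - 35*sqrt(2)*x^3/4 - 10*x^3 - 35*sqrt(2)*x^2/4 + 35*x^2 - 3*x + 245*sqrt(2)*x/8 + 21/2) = -2*x^5 - 5*sqrt(2)*x^4/2 + 7*x^4 + 11*x^3 + 35*sqrt(2)*x^3/4 - 69*x^2/2 + 31*sqrt(2)*x^2/4 - 249*sqrt(2)*x/8 - x - 25/2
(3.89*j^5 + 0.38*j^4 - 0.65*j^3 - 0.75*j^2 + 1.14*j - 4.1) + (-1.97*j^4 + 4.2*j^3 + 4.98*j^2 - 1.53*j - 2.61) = 3.89*j^5 - 1.59*j^4 + 3.55*j^3 + 4.23*j^2 - 0.39*j - 6.71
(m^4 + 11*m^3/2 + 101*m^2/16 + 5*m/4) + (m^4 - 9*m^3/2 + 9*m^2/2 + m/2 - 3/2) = 2*m^4 + m^3 + 173*m^2/16 + 7*m/4 - 3/2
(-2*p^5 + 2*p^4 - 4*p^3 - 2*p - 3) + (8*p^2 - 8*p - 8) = -2*p^5 + 2*p^4 - 4*p^3 + 8*p^2 - 10*p - 11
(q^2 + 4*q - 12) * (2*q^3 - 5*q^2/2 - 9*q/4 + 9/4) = 2*q^5 + 11*q^4/2 - 145*q^3/4 + 93*q^2/4 + 36*q - 27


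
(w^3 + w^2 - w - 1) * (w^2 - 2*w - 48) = w^5 - w^4 - 51*w^3 - 47*w^2 + 50*w + 48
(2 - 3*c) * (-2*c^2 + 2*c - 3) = 6*c^3 - 10*c^2 + 13*c - 6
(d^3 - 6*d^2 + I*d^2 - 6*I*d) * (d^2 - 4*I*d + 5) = d^5 - 6*d^4 - 3*I*d^4 + 9*d^3 + 18*I*d^3 - 54*d^2 + 5*I*d^2 - 30*I*d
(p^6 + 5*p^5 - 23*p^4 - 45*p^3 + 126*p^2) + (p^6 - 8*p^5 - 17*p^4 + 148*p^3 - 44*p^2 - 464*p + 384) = 2*p^6 - 3*p^5 - 40*p^4 + 103*p^3 + 82*p^2 - 464*p + 384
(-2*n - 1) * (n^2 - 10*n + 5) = -2*n^3 + 19*n^2 - 5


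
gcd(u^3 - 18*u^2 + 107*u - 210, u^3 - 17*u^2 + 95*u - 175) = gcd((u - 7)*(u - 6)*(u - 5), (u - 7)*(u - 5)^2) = u^2 - 12*u + 35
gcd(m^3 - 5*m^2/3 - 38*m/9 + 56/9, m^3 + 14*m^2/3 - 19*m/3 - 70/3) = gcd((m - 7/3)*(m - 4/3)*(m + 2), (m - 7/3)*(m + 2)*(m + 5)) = m^2 - m/3 - 14/3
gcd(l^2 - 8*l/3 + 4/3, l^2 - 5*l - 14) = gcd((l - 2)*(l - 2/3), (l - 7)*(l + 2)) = 1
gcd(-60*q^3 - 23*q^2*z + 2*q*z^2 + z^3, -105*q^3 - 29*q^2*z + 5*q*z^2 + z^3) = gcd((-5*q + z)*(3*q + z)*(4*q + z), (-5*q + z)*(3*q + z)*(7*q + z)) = -15*q^2 - 2*q*z + z^2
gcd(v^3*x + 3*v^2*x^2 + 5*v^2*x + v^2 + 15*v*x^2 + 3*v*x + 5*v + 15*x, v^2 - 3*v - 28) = 1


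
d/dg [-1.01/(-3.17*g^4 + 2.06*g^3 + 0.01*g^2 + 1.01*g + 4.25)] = (-12.8068*g^3 + 6.2418*g^2 + 0.0202*g + 1.0201)/(-3.17*g^4 + 2.06*g^3 + 0.01*g^2 + 1.01*g + 4.25)^2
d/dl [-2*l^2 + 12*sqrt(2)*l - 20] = -4*l + 12*sqrt(2)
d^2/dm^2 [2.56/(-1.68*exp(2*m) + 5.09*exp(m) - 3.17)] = (-2.56*(3.36*exp(m) - 5.09)*(6.72*exp(m) - 10.18)*exp(m) + (17.2032*exp(m) - 13.0304)*(1.68*exp(2*m) - 5.09*exp(m) + 3.17))*exp(m)/(1.68*exp(2*m) - 5.09*exp(m) + 3.17)^3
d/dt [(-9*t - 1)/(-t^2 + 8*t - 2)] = (-9*t^2 - 2*t + 26)/(t^4 - 16*t^3 + 68*t^2 - 32*t + 4)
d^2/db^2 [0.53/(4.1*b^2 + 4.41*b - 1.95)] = (-17.8186*b^2 - 19.16586*b + 0.53*(8.2*b + 4.41)*(16.4*b + 8.82) + 8.4747)/(4.1*b^2 + 4.41*b - 1.95)^3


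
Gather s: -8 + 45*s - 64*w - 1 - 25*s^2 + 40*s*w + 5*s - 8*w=-25*s^2 + s*(40*w + 50) - 72*w - 9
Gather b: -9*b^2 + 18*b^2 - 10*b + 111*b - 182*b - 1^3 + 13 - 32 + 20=9*b^2 - 81*b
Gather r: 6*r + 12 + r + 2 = 7*r + 14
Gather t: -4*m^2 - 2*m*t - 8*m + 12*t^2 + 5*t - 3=-4*m^2 - 8*m + 12*t^2 + t*(5 - 2*m) - 3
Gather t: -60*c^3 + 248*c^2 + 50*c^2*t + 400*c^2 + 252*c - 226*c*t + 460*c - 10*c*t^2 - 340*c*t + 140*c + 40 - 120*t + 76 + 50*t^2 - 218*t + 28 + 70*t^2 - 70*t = -60*c^3 + 648*c^2 + 852*c + t^2*(120 - 10*c) + t*(50*c^2 - 566*c - 408) + 144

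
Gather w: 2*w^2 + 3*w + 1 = 2*w^2 + 3*w + 1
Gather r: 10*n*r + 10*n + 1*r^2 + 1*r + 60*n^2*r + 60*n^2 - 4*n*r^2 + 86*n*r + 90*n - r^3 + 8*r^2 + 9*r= 60*n^2 + 100*n - r^3 + r^2*(9 - 4*n) + r*(60*n^2 + 96*n + 10)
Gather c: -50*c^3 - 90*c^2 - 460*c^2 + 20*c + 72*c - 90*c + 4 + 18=-50*c^3 - 550*c^2 + 2*c + 22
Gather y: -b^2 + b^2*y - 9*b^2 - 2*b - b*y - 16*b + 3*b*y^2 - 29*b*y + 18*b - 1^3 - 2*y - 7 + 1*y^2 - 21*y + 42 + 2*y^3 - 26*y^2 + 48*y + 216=-10*b^2 + 2*y^3 + y^2*(3*b - 25) + y*(b^2 - 30*b + 25) + 250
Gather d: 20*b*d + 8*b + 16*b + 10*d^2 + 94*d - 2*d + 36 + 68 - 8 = 24*b + 10*d^2 + d*(20*b + 92) + 96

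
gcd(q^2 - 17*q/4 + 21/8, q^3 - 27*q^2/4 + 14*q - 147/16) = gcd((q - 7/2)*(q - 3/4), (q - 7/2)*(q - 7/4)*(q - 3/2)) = q - 7/2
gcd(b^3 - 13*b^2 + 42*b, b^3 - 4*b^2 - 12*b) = b^2 - 6*b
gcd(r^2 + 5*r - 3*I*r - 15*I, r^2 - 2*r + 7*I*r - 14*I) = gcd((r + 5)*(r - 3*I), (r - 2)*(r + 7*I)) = 1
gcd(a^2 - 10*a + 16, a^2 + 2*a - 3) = 1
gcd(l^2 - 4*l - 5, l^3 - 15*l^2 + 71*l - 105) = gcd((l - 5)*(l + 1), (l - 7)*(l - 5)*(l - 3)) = l - 5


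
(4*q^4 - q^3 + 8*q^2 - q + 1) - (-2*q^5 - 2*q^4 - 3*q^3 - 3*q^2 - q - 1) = 2*q^5 + 6*q^4 + 2*q^3 + 11*q^2 + 2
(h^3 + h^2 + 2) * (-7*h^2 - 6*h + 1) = -7*h^5 - 13*h^4 - 5*h^3 - 13*h^2 - 12*h + 2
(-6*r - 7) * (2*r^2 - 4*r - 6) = -12*r^3 + 10*r^2 + 64*r + 42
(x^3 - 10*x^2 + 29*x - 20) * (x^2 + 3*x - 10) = x^5 - 7*x^4 - 11*x^3 + 167*x^2 - 350*x + 200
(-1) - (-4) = 3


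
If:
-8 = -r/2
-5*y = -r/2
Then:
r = 16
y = 8/5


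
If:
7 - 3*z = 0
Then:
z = 7/3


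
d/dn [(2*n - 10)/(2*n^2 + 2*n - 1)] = 2*(-2*n^2 + 20*n + 9)/(4*n^4 + 8*n^3 - 4*n + 1)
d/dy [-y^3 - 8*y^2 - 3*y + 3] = -3*y^2 - 16*y - 3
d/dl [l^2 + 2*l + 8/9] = 2*l + 2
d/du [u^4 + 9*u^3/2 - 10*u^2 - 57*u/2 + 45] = 4*u^3 + 27*u^2/2 - 20*u - 57/2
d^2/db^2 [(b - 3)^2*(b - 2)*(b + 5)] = 12*b^2 - 18*b - 38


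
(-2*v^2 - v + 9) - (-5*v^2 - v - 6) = 3*v^2 + 15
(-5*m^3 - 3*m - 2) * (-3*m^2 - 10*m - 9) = 15*m^5 + 50*m^4 + 54*m^3 + 36*m^2 + 47*m + 18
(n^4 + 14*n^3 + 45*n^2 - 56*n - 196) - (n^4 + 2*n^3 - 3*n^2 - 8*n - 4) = 12*n^3 + 48*n^2 - 48*n - 192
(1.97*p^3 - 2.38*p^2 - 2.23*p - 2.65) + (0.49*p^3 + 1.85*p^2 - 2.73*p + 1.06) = 2.46*p^3 - 0.53*p^2 - 4.96*p - 1.59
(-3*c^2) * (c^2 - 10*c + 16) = -3*c^4 + 30*c^3 - 48*c^2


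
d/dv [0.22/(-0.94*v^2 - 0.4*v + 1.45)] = (0.4136*v + 0.088)/(0.94*v^2 + 0.4*v - 1.45)^2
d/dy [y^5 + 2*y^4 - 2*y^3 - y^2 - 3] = y*(5*y^3 + 8*y^2 - 6*y - 2)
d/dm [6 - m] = -1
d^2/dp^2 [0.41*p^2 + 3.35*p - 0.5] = 0.820000000000000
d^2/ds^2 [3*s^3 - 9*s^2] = 18*s - 18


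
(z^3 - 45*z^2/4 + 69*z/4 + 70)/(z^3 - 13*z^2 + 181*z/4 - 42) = (4*z^2 - 13*z - 35)/(4*z^2 - 20*z + 21)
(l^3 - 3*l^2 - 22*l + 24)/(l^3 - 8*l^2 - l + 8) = (l^2 - 2*l - 24)/(l^2 - 7*l - 8)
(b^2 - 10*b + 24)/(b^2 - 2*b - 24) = (b - 4)/(b + 4)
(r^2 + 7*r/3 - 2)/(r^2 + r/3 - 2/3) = (r + 3)/(r + 1)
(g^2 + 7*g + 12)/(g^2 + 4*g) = (g + 3)/g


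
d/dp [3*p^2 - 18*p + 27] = 6*p - 18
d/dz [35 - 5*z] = -5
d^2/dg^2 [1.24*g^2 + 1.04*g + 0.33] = 2.48000000000000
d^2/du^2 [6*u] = 0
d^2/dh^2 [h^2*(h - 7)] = 6*h - 14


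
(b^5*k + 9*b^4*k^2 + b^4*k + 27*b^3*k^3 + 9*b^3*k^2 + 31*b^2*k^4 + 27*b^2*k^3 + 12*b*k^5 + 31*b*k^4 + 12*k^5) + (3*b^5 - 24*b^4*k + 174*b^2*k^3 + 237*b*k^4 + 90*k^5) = b^5*k + 3*b^5 + 9*b^4*k^2 - 23*b^4*k + 27*b^3*k^3 + 9*b^3*k^2 + 31*b^2*k^4 + 201*b^2*k^3 + 12*b*k^5 + 268*b*k^4 + 102*k^5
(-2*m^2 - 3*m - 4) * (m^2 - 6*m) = -2*m^4 + 9*m^3 + 14*m^2 + 24*m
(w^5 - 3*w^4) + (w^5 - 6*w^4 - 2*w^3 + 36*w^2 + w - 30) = 2*w^5 - 9*w^4 - 2*w^3 + 36*w^2 + w - 30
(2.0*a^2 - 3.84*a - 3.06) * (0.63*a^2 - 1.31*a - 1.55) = 1.26*a^4 - 5.0392*a^3 + 0.00260000000000016*a^2 + 9.9606*a + 4.743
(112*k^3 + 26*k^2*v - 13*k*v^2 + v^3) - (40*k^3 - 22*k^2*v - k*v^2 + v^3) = 72*k^3 + 48*k^2*v - 12*k*v^2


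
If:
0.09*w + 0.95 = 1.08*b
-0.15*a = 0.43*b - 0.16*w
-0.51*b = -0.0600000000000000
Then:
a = -10.09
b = 0.12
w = -9.14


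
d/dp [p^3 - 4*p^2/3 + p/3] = 3*p^2 - 8*p/3 + 1/3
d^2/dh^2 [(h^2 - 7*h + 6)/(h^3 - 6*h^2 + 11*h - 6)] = 2*(h^3 - 18*h^2 + 72*h - 84)/(h^6 - 15*h^5 + 93*h^4 - 305*h^3 + 558*h^2 - 540*h + 216)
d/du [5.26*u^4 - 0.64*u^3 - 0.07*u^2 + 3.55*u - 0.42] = 21.04*u^3 - 1.92*u^2 - 0.14*u + 3.55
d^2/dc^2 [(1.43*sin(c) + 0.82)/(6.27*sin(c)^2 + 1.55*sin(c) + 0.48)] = (-56.2174469999999*sin(c)^5 - 115.048857*sin(c)^4 + 114.349752*sin(c)^3 + 202.384826*sin(c)^2 + 22.27326*sin(c) - 3.12348400000005)/(6.27*sin(c)^2 + 1.55*sin(c) + 0.48)^3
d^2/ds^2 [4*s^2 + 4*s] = 8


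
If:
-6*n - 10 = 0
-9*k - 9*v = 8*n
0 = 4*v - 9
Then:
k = -83/108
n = -5/3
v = 9/4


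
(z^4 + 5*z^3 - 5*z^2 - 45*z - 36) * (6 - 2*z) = -2*z^5 - 4*z^4 + 40*z^3 + 60*z^2 - 198*z - 216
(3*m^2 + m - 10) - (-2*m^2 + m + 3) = 5*m^2 - 13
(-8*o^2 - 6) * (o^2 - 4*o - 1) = -8*o^4 + 32*o^3 + 2*o^2 + 24*o + 6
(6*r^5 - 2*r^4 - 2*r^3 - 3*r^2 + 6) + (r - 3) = 6*r^5 - 2*r^4 - 2*r^3 - 3*r^2 + r + 3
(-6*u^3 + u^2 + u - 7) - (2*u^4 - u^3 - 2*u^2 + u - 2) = -2*u^4 - 5*u^3 + 3*u^2 - 5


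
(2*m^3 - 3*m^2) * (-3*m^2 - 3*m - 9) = -6*m^5 + 3*m^4 - 9*m^3 + 27*m^2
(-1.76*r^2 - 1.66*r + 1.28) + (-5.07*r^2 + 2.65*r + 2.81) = -6.83*r^2 + 0.99*r + 4.09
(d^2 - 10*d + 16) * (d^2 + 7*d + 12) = d^4 - 3*d^3 - 42*d^2 - 8*d + 192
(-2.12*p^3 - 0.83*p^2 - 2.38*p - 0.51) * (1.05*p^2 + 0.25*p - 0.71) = -2.226*p^5 - 1.4015*p^4 - 1.2013*p^3 - 0.5412*p^2 + 1.5623*p + 0.3621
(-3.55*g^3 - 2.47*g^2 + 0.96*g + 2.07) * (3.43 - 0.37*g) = 1.3135*g^4 - 11.2626*g^3 - 8.8273*g^2 + 2.5269*g + 7.1001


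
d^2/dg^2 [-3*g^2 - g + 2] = -6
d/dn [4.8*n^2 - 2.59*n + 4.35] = 9.6*n - 2.59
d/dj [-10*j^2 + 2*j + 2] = 2 - 20*j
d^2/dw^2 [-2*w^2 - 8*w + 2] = -4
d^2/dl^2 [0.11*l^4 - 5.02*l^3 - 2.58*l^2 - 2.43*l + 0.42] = 1.32*l^2 - 30.12*l - 5.16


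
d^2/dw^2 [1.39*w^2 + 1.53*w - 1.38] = 2.78000000000000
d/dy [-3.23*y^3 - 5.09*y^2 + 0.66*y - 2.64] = -9.69*y^2 - 10.18*y + 0.66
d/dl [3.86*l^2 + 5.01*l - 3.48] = 7.72*l + 5.01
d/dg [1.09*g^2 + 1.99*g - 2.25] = 2.18*g + 1.99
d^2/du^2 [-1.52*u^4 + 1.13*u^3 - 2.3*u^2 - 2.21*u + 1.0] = -18.24*u^2 + 6.78*u - 4.6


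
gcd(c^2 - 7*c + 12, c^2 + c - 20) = c - 4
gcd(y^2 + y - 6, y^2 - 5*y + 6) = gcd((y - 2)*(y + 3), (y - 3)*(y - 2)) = y - 2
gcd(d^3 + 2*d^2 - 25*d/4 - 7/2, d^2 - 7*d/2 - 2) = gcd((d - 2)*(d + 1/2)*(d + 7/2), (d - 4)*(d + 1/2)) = d + 1/2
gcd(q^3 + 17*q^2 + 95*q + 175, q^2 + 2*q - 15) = q + 5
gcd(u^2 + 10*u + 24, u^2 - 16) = u + 4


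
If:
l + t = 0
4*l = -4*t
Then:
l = -t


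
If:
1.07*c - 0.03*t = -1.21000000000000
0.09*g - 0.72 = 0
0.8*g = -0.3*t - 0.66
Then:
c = -1.79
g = 8.00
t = -23.53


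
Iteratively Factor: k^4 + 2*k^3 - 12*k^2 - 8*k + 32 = (k + 4)*(k^3 - 2*k^2 - 4*k + 8) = (k + 2)*(k + 4)*(k^2 - 4*k + 4) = (k - 2)*(k + 2)*(k + 4)*(k - 2)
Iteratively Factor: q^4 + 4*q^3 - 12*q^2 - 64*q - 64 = (q + 4)*(q^3 - 12*q - 16) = (q + 2)*(q + 4)*(q^2 - 2*q - 8) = (q + 2)^2*(q + 4)*(q - 4)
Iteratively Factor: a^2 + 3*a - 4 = (a + 4)*(a - 1)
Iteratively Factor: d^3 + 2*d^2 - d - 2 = (d + 1)*(d^2 + d - 2) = (d + 1)*(d + 2)*(d - 1)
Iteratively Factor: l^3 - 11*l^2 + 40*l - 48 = (l - 3)*(l^2 - 8*l + 16) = (l - 4)*(l - 3)*(l - 4)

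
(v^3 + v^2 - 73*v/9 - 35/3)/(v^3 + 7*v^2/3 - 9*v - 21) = (v + 5/3)/(v + 3)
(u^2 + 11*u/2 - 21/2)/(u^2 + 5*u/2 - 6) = (u + 7)/(u + 4)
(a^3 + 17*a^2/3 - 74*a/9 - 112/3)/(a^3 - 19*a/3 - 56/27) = 3*(a + 6)/(3*a + 1)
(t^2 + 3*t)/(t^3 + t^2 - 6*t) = 1/(t - 2)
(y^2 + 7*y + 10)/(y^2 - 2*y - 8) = (y + 5)/(y - 4)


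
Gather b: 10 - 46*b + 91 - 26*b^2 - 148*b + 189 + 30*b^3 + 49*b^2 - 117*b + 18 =30*b^3 + 23*b^2 - 311*b + 308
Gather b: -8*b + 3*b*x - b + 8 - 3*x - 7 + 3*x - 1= b*(3*x - 9)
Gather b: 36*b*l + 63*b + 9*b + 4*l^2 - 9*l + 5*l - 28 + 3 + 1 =b*(36*l + 72) + 4*l^2 - 4*l - 24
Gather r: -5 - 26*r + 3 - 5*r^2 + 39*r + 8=-5*r^2 + 13*r + 6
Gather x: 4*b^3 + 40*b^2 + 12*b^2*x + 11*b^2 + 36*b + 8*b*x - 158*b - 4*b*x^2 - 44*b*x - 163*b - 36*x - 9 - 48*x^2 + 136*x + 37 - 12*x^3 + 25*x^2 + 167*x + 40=4*b^3 + 51*b^2 - 285*b - 12*x^3 + x^2*(-4*b - 23) + x*(12*b^2 - 36*b + 267) + 68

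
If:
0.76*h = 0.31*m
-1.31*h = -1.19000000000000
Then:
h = 0.91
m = 2.23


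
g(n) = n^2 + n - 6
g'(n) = 2*n + 1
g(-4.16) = 7.15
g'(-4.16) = -7.32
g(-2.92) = -0.39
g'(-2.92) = -4.84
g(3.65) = 10.97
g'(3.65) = 8.30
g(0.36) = -5.51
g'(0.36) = 1.72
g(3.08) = 6.57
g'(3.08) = 7.16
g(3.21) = 7.51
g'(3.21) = 7.42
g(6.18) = 38.37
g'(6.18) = 13.36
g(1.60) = -1.84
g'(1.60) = 4.20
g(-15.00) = 204.00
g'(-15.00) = -29.00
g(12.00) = 150.00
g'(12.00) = 25.00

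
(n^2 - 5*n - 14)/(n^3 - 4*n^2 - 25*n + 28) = (n + 2)/(n^2 + 3*n - 4)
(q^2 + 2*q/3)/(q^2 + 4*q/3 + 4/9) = 3*q/(3*q + 2)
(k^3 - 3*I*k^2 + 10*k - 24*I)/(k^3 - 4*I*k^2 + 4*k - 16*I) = (k + 3*I)/(k + 2*I)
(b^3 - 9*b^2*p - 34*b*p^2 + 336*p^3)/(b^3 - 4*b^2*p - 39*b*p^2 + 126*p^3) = (-b + 8*p)/(-b + 3*p)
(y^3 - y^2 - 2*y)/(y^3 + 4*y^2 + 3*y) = (y - 2)/(y + 3)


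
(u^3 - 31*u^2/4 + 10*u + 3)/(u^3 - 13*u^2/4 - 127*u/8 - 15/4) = 2*(u - 2)/(2*u + 5)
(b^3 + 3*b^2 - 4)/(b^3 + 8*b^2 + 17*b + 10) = (b^2 + b - 2)/(b^2 + 6*b + 5)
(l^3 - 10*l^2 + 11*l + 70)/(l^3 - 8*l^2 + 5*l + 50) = (l - 7)/(l - 5)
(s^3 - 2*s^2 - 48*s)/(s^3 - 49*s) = (s^2 - 2*s - 48)/(s^2 - 49)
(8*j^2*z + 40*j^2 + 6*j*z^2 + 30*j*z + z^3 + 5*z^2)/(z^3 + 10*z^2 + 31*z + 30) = (8*j^2 + 6*j*z + z^2)/(z^2 + 5*z + 6)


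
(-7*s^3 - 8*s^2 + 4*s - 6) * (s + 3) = -7*s^4 - 29*s^3 - 20*s^2 + 6*s - 18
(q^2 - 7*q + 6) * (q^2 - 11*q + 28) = q^4 - 18*q^3 + 111*q^2 - 262*q + 168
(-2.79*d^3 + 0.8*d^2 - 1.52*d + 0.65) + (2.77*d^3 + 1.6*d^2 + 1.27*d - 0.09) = -0.02*d^3 + 2.4*d^2 - 0.25*d + 0.56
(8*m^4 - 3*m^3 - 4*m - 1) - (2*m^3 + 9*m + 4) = 8*m^4 - 5*m^3 - 13*m - 5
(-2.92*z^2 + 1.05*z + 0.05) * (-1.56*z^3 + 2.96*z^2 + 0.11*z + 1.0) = 4.5552*z^5 - 10.2812*z^4 + 2.7088*z^3 - 2.6565*z^2 + 1.0555*z + 0.05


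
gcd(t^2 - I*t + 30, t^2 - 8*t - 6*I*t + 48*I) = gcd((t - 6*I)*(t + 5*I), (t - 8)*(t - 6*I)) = t - 6*I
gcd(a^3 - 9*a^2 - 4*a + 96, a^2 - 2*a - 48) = a - 8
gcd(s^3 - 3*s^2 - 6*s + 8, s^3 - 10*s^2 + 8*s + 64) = s^2 - 2*s - 8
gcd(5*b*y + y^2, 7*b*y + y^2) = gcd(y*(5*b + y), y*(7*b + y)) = y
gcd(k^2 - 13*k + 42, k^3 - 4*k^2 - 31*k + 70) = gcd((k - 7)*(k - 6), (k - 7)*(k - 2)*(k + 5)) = k - 7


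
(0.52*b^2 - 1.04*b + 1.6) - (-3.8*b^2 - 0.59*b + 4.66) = 4.32*b^2 - 0.45*b - 3.06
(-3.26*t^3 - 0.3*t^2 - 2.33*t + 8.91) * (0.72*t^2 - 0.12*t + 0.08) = -2.3472*t^5 + 0.1752*t^4 - 1.9024*t^3 + 6.6708*t^2 - 1.2556*t + 0.7128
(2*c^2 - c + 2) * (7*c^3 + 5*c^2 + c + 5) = 14*c^5 + 3*c^4 + 11*c^3 + 19*c^2 - 3*c + 10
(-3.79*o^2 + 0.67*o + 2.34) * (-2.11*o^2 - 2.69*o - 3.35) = 7.9969*o^4 + 8.7814*o^3 + 5.9568*o^2 - 8.5391*o - 7.839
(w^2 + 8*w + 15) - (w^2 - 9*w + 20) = 17*w - 5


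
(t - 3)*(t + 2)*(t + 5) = t^3 + 4*t^2 - 11*t - 30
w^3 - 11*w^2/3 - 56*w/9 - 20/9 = (w - 5)*(w + 2/3)^2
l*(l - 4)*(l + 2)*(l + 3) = l^4 + l^3 - 14*l^2 - 24*l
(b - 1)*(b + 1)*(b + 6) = b^3 + 6*b^2 - b - 6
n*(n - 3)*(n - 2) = n^3 - 5*n^2 + 6*n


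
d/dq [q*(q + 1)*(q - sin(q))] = -q*(q + 1)*(cos(q) - 1) + q*(q - sin(q)) + (q + 1)*(q - sin(q))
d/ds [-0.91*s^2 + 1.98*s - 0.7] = 1.98 - 1.82*s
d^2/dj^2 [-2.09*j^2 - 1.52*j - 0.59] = -4.18000000000000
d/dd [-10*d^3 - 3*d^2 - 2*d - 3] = -30*d^2 - 6*d - 2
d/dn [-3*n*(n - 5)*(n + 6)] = -9*n^2 - 6*n + 90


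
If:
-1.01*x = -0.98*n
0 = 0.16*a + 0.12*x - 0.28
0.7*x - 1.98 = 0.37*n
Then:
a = -2.91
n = 6.40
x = 6.21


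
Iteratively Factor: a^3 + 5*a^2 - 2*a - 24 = (a - 2)*(a^2 + 7*a + 12) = (a - 2)*(a + 4)*(a + 3)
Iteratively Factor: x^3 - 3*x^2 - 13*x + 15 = (x + 3)*(x^2 - 6*x + 5) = (x - 5)*(x + 3)*(x - 1)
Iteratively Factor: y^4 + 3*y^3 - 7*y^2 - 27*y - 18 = (y - 3)*(y^3 + 6*y^2 + 11*y + 6) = (y - 3)*(y + 1)*(y^2 + 5*y + 6) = (y - 3)*(y + 1)*(y + 2)*(y + 3)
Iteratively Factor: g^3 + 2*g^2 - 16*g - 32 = (g + 4)*(g^2 - 2*g - 8) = (g + 2)*(g + 4)*(g - 4)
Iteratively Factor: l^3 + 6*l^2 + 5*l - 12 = (l + 3)*(l^2 + 3*l - 4) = (l + 3)*(l + 4)*(l - 1)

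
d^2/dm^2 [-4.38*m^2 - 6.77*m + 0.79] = -8.76000000000000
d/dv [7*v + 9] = 7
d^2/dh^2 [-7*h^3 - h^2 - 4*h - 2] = -42*h - 2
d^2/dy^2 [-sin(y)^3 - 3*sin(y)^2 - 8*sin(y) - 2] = 9*sin(y)^3 + 12*sin(y)^2 + 2*sin(y) - 6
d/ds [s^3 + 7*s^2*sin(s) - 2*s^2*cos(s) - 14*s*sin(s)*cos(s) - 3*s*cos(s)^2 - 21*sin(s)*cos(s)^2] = 2*s^2*sin(s) + 7*s^2*cos(s) + 3*s^2 + 14*s*sin(s) + 3*s*sin(2*s) - 4*s*cos(s) - 14*s*cos(2*s) - 7*sin(2*s) - 21*cos(s)/4 - 3*cos(2*s)/2 - 63*cos(3*s)/4 - 3/2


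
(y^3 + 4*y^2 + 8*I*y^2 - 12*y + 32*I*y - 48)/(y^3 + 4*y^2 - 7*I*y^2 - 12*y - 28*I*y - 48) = (y^2 + 8*I*y - 12)/(y^2 - 7*I*y - 12)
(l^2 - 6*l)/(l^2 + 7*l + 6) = l*(l - 6)/(l^2 + 7*l + 6)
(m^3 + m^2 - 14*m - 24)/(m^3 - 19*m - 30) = (m - 4)/(m - 5)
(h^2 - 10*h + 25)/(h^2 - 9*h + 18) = (h^2 - 10*h + 25)/(h^2 - 9*h + 18)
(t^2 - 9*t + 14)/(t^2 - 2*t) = (t - 7)/t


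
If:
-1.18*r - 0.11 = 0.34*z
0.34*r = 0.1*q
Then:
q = -0.979661016949153*z - 0.316949152542373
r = -0.288135593220339*z - 0.0932203389830508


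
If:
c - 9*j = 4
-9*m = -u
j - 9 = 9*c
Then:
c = -17/16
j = -9/16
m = u/9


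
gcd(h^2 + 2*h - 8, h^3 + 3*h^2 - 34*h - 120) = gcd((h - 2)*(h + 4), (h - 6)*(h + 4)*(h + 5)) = h + 4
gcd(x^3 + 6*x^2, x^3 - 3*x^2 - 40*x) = x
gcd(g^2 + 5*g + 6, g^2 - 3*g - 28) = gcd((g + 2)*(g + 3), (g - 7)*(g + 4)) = 1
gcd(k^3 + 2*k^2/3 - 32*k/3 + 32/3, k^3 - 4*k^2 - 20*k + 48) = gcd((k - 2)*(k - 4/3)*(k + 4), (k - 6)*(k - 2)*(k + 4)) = k^2 + 2*k - 8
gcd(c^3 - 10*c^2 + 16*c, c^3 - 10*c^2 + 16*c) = c^3 - 10*c^2 + 16*c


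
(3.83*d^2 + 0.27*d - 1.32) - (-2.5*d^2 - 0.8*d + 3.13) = 6.33*d^2 + 1.07*d - 4.45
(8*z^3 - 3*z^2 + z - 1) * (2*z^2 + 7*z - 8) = 16*z^5 + 50*z^4 - 83*z^3 + 29*z^2 - 15*z + 8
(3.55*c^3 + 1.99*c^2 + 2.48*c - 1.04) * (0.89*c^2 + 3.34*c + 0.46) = 3.1595*c^5 + 13.6281*c^4 + 10.4868*c^3 + 8.273*c^2 - 2.3328*c - 0.4784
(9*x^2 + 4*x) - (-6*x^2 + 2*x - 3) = 15*x^2 + 2*x + 3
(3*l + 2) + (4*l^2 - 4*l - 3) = 4*l^2 - l - 1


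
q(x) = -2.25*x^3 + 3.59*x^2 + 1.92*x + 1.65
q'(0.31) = 3.50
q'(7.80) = -352.75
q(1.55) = 4.87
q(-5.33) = 434.10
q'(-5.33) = -228.11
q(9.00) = -1330.53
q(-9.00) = 1915.41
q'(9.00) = -480.21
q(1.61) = 4.66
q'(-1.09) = -13.93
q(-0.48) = 1.80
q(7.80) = -832.70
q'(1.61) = -4.02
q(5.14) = -199.18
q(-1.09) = 6.74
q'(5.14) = -139.51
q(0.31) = 2.52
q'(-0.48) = -3.08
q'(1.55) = -3.17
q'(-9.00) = -609.45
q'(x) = -6.75*x^2 + 7.18*x + 1.92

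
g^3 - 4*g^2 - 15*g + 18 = (g - 6)*(g - 1)*(g + 3)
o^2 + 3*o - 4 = (o - 1)*(o + 4)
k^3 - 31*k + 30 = (k - 5)*(k - 1)*(k + 6)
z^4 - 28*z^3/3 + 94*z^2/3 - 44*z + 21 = (z - 3)^2*(z - 7/3)*(z - 1)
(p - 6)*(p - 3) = p^2 - 9*p + 18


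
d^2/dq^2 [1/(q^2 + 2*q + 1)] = 6/(q^4 + 4*q^3 + 6*q^2 + 4*q + 1)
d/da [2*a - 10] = 2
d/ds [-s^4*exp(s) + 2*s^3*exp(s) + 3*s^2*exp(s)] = s*(-s^3 - 2*s^2 + 9*s + 6)*exp(s)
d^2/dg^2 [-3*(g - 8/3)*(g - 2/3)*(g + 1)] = 14 - 18*g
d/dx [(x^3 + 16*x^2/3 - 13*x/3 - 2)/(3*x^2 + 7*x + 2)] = (x^2 + 4*x + 16)/(3*(x^2 + 4*x + 4))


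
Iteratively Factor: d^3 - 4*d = (d - 2)*(d^2 + 2*d) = (d - 2)*(d + 2)*(d)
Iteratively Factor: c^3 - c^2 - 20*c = (c + 4)*(c^2 - 5*c) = (c - 5)*(c + 4)*(c)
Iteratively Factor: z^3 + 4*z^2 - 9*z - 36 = (z + 3)*(z^2 + z - 12) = (z + 3)*(z + 4)*(z - 3)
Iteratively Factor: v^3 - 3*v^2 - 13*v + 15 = (v + 3)*(v^2 - 6*v + 5) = (v - 5)*(v + 3)*(v - 1)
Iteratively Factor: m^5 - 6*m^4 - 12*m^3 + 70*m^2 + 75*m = (m - 5)*(m^4 - m^3 - 17*m^2 - 15*m) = (m - 5)*(m + 1)*(m^3 - 2*m^2 - 15*m) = m*(m - 5)*(m + 1)*(m^2 - 2*m - 15) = m*(m - 5)^2*(m + 1)*(m + 3)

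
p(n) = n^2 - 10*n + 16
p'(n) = 2*n - 10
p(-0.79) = 24.52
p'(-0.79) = -11.58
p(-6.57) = 124.86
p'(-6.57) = -23.14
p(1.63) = 2.36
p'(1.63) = -6.74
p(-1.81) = 37.38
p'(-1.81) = -13.62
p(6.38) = -7.10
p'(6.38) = 2.76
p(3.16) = -5.61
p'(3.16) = -3.68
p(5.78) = -8.39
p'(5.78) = 1.56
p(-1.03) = 27.36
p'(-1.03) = -12.06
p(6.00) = -8.00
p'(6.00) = 2.00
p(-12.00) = 280.00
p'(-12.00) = -34.00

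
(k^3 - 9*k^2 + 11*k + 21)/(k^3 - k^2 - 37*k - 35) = (k - 3)/(k + 5)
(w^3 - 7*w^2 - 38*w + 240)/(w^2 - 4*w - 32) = (w^2 + w - 30)/(w + 4)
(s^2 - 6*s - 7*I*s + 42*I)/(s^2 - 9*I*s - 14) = (s - 6)/(s - 2*I)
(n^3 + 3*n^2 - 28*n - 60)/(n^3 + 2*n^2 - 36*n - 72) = (n - 5)/(n - 6)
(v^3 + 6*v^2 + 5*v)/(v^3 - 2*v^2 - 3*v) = (v + 5)/(v - 3)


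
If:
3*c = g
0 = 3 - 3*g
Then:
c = 1/3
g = 1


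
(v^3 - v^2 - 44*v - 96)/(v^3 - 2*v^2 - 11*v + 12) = (v^2 - 4*v - 32)/(v^2 - 5*v + 4)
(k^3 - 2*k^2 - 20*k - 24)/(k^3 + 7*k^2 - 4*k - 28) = (k^2 - 4*k - 12)/(k^2 + 5*k - 14)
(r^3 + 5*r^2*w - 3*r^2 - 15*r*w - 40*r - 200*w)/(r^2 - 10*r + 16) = (r^2 + 5*r*w + 5*r + 25*w)/(r - 2)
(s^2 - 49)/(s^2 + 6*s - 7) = (s - 7)/(s - 1)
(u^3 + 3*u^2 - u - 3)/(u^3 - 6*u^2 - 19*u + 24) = (u + 1)/(u - 8)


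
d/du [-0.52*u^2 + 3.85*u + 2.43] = 3.85 - 1.04*u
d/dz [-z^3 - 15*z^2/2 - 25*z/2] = -3*z^2 - 15*z - 25/2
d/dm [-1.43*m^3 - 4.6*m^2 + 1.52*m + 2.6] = -4.29*m^2 - 9.2*m + 1.52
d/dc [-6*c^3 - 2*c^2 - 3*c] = -18*c^2 - 4*c - 3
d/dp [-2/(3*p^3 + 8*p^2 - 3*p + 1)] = 2*(9*p^2 + 16*p - 3)/(3*p^3 + 8*p^2 - 3*p + 1)^2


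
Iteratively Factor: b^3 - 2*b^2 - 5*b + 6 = (b + 2)*(b^2 - 4*b + 3) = (b - 1)*(b + 2)*(b - 3)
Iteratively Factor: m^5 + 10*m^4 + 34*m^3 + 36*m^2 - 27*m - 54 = (m + 2)*(m^4 + 8*m^3 + 18*m^2 - 27) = (m + 2)*(m + 3)*(m^3 + 5*m^2 + 3*m - 9) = (m + 2)*(m + 3)^2*(m^2 + 2*m - 3) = (m + 2)*(m + 3)^3*(m - 1)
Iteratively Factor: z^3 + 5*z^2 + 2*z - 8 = (z + 2)*(z^2 + 3*z - 4) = (z + 2)*(z + 4)*(z - 1)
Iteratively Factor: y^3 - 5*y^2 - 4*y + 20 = (y + 2)*(y^2 - 7*y + 10) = (y - 5)*(y + 2)*(y - 2)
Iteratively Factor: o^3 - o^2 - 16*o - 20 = (o - 5)*(o^2 + 4*o + 4) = (o - 5)*(o + 2)*(o + 2)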